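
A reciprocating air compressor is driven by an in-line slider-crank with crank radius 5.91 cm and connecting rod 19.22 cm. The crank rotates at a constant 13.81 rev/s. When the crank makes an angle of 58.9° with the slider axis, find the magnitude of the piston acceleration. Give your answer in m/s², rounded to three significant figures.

ω = 2π·13.8 = 86.77 rad/s
x(θ) = r cosθ + √(L² − r² sin²θ); with ω constant, a = ω²·d²x/dθ².
d²x/dθ² = −r cosθ − r²(cos2θ)/√u − r⁴ sin²2θ/(4u^{3/2}),  u = L² − r² sin²θ = 0.0343799 m².
Substituting r = 0.0591 m, L = 0.1922 m, θ = 58.9°: d²x/dθ² = -0.022116 m.
a = ω²·d²x/dθ² = (86.77)²·(-0.022116) = -166.51 m/s²;  |a| = 166.51 m/s².

167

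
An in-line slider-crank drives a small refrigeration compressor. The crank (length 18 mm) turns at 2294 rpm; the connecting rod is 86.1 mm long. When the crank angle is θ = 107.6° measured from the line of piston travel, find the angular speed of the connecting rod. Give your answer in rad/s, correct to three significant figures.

15.5

ω = 240.2 rad/s (converted from 2294 rpm).
The rod makes angle φ with the slider axis where L sinφ = r sinθ; differentiating, L cosφ·φ̇ = r ω cosθ.
L cosφ = √(L² − r² sin²θ) = 0.084373 m.
|ω_rod| = r ω |cosθ| / √(L² − r² sin²θ) = 0.018·240.2·0.30237/0.084373 = 15.496 rad/s.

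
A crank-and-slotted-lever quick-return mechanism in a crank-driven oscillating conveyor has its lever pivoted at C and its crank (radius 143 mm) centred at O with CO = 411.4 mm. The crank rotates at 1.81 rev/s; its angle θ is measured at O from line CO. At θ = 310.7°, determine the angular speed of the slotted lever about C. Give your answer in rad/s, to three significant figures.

2.51

ω = 11.37 rad/s (from 1.81 rev/s).
Crank pin A relative to C: A = (d + r cosθ, r sinθ); lever angle φ = atan2(r sinθ, d + r cosθ).
Differentiating tanφ: φ̇ = rω(d cosθ + r)/(d² + r² + 2dr cosθ).
d² + r² + 2dr cosθ = |CA|² = 0.266425 m²;  d cosθ + r = +0.41127 m.
|ω_lever| = |0.143·11.37·+0.41127| / 0.266425 = 2.5104 rad/s.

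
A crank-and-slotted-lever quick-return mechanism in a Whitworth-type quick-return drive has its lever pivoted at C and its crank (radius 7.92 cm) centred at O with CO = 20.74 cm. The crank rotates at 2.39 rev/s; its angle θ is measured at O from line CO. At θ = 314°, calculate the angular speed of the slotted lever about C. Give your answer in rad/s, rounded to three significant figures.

ω = 15.02 rad/s (from 2.39 rev/s).
Crank pin A relative to C: A = (d + r cosθ, r sinθ); lever angle φ = atan2(r sinθ, d + r cosθ).
Differentiating tanφ: φ̇ = rω(d cosθ + r)/(d² + r² + 2dr cosθ).
d² + r² + 2dr cosθ = |CA|² = 0.0721084 m²;  d cosθ + r = +0.22327 m.
|ω_lever| = |0.0792·15.02·+0.22327| / 0.0721084 = 3.6826 rad/s.

3.68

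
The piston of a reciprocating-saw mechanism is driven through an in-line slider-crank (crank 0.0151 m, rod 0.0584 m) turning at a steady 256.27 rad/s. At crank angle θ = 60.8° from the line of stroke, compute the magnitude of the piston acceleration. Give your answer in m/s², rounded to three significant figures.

349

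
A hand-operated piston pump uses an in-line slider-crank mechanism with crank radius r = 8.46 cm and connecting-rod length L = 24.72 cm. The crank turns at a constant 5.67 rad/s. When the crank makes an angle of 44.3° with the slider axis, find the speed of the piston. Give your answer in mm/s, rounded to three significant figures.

420

ω = 5.67 rad/s
For an in-line slider-crank, x = r cosθ + √(L² − r² sin²θ), so v = −rω sinθ·[1 + r cosθ/√(L² − r² sin²θ)].
With r = 0.0846 m, L = 0.2472 m, θ = 44.3°: √(L² − r² sin²θ) = 0.24003 m.
v = −0.0846·5.67·0.69842·[1 + 0.0846·0.71569/0.24003] = -0.41952 m/s.
|v| = 0.41952 m/s = 419.52 mm/s.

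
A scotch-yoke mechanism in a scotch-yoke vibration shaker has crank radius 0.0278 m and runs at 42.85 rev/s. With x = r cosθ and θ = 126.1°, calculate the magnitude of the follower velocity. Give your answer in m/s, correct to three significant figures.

6.05

ω = 269.2 rad/s (from 42.85 rev/s).
x = r cosθ ⇒ ẋ = −rω sinθ.
|v| = rω|sinθ| = 0.0278·269.2·|sin 126.1°| = 6.0476 m/s.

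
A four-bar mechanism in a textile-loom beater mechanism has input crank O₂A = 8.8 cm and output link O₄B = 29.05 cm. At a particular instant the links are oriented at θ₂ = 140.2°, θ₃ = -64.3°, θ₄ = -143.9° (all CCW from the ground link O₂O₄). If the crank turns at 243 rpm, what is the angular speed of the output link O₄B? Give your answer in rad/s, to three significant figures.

3.25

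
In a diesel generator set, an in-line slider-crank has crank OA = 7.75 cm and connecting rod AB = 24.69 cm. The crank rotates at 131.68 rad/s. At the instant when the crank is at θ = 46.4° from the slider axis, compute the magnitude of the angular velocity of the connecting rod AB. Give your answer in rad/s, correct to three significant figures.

29.3

ω = 131.7 rad/s
The rod makes angle φ with the slider axis where L sinφ = r sinθ; differentiating, L cosφ·φ̇ = r ω cosθ.
L cosφ = √(L² − r² sin²θ) = 0.24044 m.
|ω_rod| = r ω |cosθ| / √(L² − r² sin²θ) = 0.0775·131.7·0.68962/0.24044 = 29.271 rad/s.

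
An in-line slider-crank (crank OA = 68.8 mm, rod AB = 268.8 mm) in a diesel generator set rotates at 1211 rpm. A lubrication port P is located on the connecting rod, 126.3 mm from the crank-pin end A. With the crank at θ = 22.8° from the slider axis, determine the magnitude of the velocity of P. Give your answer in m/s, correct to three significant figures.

5.68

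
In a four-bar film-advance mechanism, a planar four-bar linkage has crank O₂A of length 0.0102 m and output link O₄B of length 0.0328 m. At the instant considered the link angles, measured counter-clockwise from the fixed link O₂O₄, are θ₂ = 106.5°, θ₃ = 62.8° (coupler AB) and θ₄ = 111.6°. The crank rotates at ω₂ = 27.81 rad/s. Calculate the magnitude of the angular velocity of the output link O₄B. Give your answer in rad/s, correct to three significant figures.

7.94

ω₂ = 27.81 rad/s
Differentiating the loop-closure r₂e^{iθ₂}+r₃e^{iθ₃}=r₁+r₄e^{iθ₄} gives r₂ω₂e^{iθ₂}+r₃ω₃e^{iθ₃}=r₄ω₄e^{iθ₄}.
Eliminating the other unknown: ω₄ = r₂ω₂ sin(θ₂−θ₃) / [r₄ sin(θ₄−θ₃)].
Numerator sine = +0.69088; denominator sine = +0.75241.
Result = 0.0102·27.81·(+0.69088) / (0.0328·(+0.75241)) = +7.941 rad/s; magnitude 7.941 rad/s.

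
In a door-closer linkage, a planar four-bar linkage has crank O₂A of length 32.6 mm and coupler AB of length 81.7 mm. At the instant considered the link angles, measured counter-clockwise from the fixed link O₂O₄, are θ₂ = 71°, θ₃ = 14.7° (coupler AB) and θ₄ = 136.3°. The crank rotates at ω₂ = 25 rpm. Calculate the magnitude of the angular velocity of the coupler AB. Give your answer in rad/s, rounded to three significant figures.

ω₂ = 2.618 rad/s (from 25 rpm).
Differentiating the loop-closure r₂e^{iθ₂}+r₃e^{iθ₃}=r₁+r₄e^{iθ₄} gives r₂ω₂e^{iθ₂}+r₃ω₃e^{iθ₃}=r₄ω₄e^{iθ₄}.
Eliminating the other unknown: ω₃ = r₂ω₂ sin(θ₄−θ₂) / [r₃ sin(θ₃−θ₄)].
Numerator sine = +0.90851; denominator sine = -0.85173.
Result = 0.0326·2.618·(+0.90851) / (0.0817·(-0.85173)) = -1.1143 rad/s; magnitude 1.1143 rad/s.

1.11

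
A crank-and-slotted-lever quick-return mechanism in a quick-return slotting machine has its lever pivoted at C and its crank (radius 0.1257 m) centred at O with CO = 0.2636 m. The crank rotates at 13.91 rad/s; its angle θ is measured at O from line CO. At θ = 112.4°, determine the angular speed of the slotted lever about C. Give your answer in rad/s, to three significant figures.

0.735

ω = 13.91 rad/s
Crank pin A relative to C: A = (d + r cosθ, r sinθ); lever angle φ = atan2(r sinθ, d + r cosθ).
Differentiating tanφ: φ̇ = rω(d cosθ + r)/(d² + r² + 2dr cosθ).
d² + r² + 2dr cosθ = |CA|² = 0.0600323 m²;  d cosθ + r = +0.02525 m.
|ω_lever| = |0.1257·13.91·+0.02525| / 0.0600323 = 0.73542 rad/s.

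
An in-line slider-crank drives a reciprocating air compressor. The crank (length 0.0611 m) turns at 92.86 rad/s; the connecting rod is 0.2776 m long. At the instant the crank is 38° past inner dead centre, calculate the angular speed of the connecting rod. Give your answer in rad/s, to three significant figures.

16.3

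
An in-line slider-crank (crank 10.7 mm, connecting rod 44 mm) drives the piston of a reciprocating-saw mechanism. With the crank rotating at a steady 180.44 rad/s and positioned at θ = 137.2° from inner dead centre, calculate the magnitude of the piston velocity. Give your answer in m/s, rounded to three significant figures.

1.07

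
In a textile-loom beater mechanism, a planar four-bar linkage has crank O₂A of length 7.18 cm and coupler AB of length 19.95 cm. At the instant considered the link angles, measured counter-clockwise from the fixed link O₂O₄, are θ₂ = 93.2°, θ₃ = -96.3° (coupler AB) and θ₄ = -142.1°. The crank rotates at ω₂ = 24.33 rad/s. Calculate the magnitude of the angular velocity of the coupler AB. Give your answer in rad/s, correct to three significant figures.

10.0

ω₂ = 24.33 rad/s
Differentiating the loop-closure r₂e^{iθ₂}+r₃e^{iθ₃}=r₁+r₄e^{iθ₄} gives r₂ω₂e^{iθ₂}+r₃ω₃e^{iθ₃}=r₄ω₄e^{iθ₄}.
Eliminating the other unknown: ω₃ = r₂ω₂ sin(θ₄−θ₂) / [r₃ sin(θ₃−θ₄)].
Numerator sine = +0.82214; denominator sine = +0.71691.
Result = 0.0718·24.33·(+0.82214) / (0.1995·(+0.71691)) = +10.042 rad/s; magnitude 10.042 rad/s.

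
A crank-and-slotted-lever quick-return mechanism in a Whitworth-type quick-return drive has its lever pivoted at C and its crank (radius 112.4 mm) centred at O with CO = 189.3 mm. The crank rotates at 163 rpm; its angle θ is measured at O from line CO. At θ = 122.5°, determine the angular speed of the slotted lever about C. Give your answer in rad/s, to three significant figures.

0.801

ω = 17.07 rad/s (from 163 rpm).
Crank pin A relative to C: A = (d + r cosθ, r sinθ); lever angle φ = atan2(r sinθ, d + r cosθ).
Differentiating tanφ: φ̇ = rω(d cosθ + r)/(d² + r² + 2dr cosθ).
d² + r² + 2dr cosθ = |CA|² = 0.0256037 m²;  d cosθ + r = +0.010689 m.
|ω_lever| = |0.1124·17.07·+0.010689| / 0.0256037 = 0.80099 rad/s.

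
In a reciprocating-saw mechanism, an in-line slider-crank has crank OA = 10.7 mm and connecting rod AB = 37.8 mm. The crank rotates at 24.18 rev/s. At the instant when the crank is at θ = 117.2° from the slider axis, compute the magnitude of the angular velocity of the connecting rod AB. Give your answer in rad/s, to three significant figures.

ω = 151.9 rad/s (converted from 24.18 rev/s).
The rod makes angle φ with the slider axis where L sinφ = r sinθ; differentiating, L cosφ·φ̇ = r ω cosθ.
L cosφ = √(L² − r² sin²θ) = 0.036582 m.
|ω_rod| = r ω |cosθ| / √(L² − r² sin²θ) = 0.0107·151.9·0.45710/0.036582 = 20.312 rad/s.

20.3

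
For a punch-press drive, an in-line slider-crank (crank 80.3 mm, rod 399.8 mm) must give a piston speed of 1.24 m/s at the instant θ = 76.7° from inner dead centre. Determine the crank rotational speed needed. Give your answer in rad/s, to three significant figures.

For an in-line slider-crank, |v_piston| = rω|sinθ|·[1 + r cosθ/√(L² − r² sin²θ)].
With r = 0.0803 m, L = 0.3998 m, θ = 76.7°: the bracketed kinematic factor |dx/dθ| = 0.081828 m.
ω = v/|dx/dθ| = 1.24/0.081828 = 15.154 rad/s.

15.2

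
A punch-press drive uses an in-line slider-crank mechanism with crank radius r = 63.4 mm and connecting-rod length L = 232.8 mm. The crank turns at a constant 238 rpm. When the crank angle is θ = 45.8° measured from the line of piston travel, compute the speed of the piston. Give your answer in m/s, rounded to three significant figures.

1.35

ω = 2π·238/60 = 24.92 rad/s
For an in-line slider-crank, x = r cosθ + √(L² − r² sin²θ), so v = −rω sinθ·[1 + r cosθ/√(L² − r² sin²θ)].
With r = 0.0634 m, L = 0.2328 m, θ = 45.8°: √(L² − r² sin²θ) = 0.22832 m.
v = −0.0634·24.92·0.71691·[1 + 0.0634·0.69717/0.22832] = -1.3521 m/s.
|v| = 1.3521 m/s.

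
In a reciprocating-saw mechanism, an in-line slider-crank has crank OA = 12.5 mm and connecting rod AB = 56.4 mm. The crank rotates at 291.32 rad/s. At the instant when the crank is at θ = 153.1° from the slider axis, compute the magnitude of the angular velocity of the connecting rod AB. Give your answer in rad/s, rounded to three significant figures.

ω = 291.3 rad/s
The rod makes angle φ with the slider axis where L sinφ = r sinθ; differentiating, L cosφ·φ̇ = r ω cosθ.
L cosφ = √(L² − r² sin²θ) = 0.056116 m.
|ω_rod| = r ω |cosθ| / √(L² − r² sin²θ) = 0.0125·291.3·0.89180/0.056116 = 57.871 rad/s.

57.9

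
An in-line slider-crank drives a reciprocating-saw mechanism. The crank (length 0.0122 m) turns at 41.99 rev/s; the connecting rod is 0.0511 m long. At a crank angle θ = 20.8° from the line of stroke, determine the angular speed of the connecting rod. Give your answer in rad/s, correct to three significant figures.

59.1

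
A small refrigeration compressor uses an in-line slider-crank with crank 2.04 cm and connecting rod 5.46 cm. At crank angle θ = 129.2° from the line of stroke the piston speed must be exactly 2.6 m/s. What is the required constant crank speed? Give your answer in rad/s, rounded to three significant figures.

218

For an in-line slider-crank, |v_piston| = rω|sinθ|·[1 + r cosθ/√(L² − r² sin²θ)].
With r = 0.0204 m, L = 0.0546 m, θ = 129.2°: the bracketed kinematic factor |dx/dθ| = 0.011909 m.
ω = v/|dx/dθ| = 2.6/0.011909 = 218.33 rad/s.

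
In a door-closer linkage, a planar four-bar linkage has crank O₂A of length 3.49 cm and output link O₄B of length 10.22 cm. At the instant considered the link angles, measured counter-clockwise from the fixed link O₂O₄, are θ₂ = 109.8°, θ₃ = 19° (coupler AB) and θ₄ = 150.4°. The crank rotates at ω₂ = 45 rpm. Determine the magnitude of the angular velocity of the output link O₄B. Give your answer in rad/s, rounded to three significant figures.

ω₂ = 4.712 rad/s (from 45 rpm).
Differentiating the loop-closure r₂e^{iθ₂}+r₃e^{iθ₃}=r₁+r₄e^{iθ₄} gives r₂ω₂e^{iθ₂}+r₃ω₃e^{iθ₃}=r₄ω₄e^{iθ₄}.
Eliminating the other unknown: ω₄ = r₂ω₂ sin(θ₂−θ₃) / [r₄ sin(θ₄−θ₃)].
Numerator sine = +0.99990; denominator sine = +0.75011.
Result = 0.0349·4.712·(+0.99990) / (0.1022·(+0.75011)) = +2.1451 rad/s; magnitude 2.1451 rad/s.

2.15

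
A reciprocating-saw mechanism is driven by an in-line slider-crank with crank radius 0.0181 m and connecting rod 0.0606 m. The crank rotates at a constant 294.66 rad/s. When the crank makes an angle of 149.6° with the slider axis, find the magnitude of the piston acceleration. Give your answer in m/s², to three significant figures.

1120

ω = 294.7 rad/s
x(θ) = r cosθ + √(L² − r² sin²θ); with ω constant, a = ω²·d²x/dθ².
d²x/dθ² = −r cosθ − r²(cos2θ)/√u − r⁴ sin²2θ/(4u^{3/2}),  u = L² − r² sin²θ = 0.00358847 m².
Substituting r = 0.0181 m, L = 0.0606 m, θ = 149.6°: d²x/dθ² = +0.012848 m.
a = ω²·d²x/dθ² = (294.7)²·(+0.012848) = +1115.5 m/s²;  |a| = 1115.5 m/s².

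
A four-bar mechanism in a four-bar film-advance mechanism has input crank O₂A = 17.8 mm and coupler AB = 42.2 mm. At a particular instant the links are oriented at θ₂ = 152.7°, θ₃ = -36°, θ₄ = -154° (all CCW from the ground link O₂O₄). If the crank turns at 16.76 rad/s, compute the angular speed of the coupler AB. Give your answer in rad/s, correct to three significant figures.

6.42

ω₂ = 16.76 rad/s
Differentiating the loop-closure r₂e^{iθ₂}+r₃e^{iθ₃}=r₁+r₄e^{iθ₄} gives r₂ω₂e^{iθ₂}+r₃ω₃e^{iθ₃}=r₄ω₄e^{iθ₄}.
Eliminating the other unknown: ω₃ = r₂ω₂ sin(θ₄−θ₂) / [r₃ sin(θ₃−θ₄)].
Numerator sine = +0.80178; denominator sine = +0.88295.
Result = 0.0178·16.76·(+0.80178) / (0.0422·(+0.88295)) = +6.4195 rad/s; magnitude 6.4195 rad/s.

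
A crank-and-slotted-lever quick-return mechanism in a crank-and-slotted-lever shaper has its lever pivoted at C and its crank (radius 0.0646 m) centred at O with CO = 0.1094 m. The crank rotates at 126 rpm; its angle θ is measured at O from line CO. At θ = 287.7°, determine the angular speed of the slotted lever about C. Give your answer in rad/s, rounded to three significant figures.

ω = 13.19 rad/s (from 126 rpm).
Crank pin A relative to C: A = (d + r cosθ, r sinθ); lever angle φ = atan2(r sinθ, d + r cosθ).
Differentiating tanφ: φ̇ = rω(d cosθ + r)/(d² + r² + 2dr cosθ).
d² + r² + 2dr cosθ = |CA|² = 0.0204389 m²;  d cosθ + r = +0.097861 m.
|ω_lever| = |0.0646·13.19·+0.097861| / 0.0204389 = 4.0812 rad/s.

4.08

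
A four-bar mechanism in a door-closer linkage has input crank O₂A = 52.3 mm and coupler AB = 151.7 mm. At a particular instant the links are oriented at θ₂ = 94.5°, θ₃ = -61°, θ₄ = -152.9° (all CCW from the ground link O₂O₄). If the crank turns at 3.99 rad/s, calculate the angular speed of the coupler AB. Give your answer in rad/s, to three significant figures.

ω₂ = 3.99 rad/s
Differentiating the loop-closure r₂e^{iθ₂}+r₃e^{iθ₃}=r₁+r₄e^{iθ₄} gives r₂ω₂e^{iθ₂}+r₃ω₃e^{iθ₃}=r₄ω₄e^{iθ₄}.
Eliminating the other unknown: ω₃ = r₂ω₂ sin(θ₄−θ₂) / [r₃ sin(θ₃−θ₄)].
Numerator sine = +0.92321; denominator sine = +0.99945.
Result = 0.0523·3.99·(+0.92321) / (0.1517·(+0.99945)) = +1.2707 rad/s; magnitude 1.2707 rad/s.

1.27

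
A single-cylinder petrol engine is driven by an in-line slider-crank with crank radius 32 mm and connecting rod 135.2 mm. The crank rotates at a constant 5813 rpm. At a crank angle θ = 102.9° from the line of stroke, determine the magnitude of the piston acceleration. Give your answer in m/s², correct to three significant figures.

ω = 2π·5813/60 = 608.7 rad/s
x(θ) = r cosθ + √(L² − r² sin²θ); with ω constant, a = ω²·d²x/dθ².
d²x/dθ² = −r cosθ − r²(cos2θ)/√u − r⁴ sin²2θ/(4u^{3/2}),  u = L² − r² sin²θ = 0.0173061 m².
Substituting r = 0.032 m, L = 0.1352 m, θ = 102.9°: d²x/dθ² = +0.01413 m.
a = ω²·d²x/dθ² = (608.7)²·(+0.01413) = +5236.1 m/s²;  |a| = 5236.1 m/s².

5240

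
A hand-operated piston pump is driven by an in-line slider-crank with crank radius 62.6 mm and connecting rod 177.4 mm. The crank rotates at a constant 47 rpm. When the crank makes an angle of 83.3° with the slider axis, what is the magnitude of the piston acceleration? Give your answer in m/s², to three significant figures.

0.378

ω = 2π·47/60 = 4.922 rad/s
x(θ) = r cosθ + √(L² − r² sin²θ); with ω constant, a = ω²·d²x/dθ².
d²x/dθ² = −r cosθ − r²(cos2θ)/√u − r⁴ sin²2θ/(4u^{3/2}),  u = L² − r² sin²θ = 0.0276053 m².
Substituting r = 0.0626 m, L = 0.1774 m, θ = 83.3°: d²x/dθ² = +0.015595 m.
a = ω²·d²x/dθ² = (4.922)²·(+0.015595) = +0.37779 m/s²;  |a| = 0.37779 m/s².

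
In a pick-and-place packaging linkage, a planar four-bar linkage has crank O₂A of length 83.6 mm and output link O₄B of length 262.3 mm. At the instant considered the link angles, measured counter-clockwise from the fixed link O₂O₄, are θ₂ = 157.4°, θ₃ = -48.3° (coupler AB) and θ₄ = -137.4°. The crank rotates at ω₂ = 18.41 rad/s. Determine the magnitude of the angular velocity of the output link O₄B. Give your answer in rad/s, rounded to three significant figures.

ω₂ = 18.41 rad/s
Differentiating the loop-closure r₂e^{iθ₂}+r₃e^{iθ₃}=r₁+r₄e^{iθ₄} gives r₂ω₂e^{iθ₂}+r₃ω₃e^{iθ₃}=r₄ω₄e^{iθ₄}.
Eliminating the other unknown: ω₄ = r₂ω₂ sin(θ₂−θ₃) / [r₄ sin(θ₄−θ₃)].
Numerator sine = -0.43366; denominator sine = -0.99988.
Result = 0.0836·18.41·(-0.43366) / (0.2623·(-0.99988)) = +2.5449 rad/s; magnitude 2.5449 rad/s.

2.54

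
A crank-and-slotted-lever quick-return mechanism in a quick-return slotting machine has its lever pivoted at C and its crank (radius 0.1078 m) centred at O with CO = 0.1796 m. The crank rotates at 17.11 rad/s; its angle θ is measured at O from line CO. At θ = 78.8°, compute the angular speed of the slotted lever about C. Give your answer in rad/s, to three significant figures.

ω = 17.11 rad/s
Crank pin A relative to C: A = (d + r cosθ, r sinθ); lever angle φ = atan2(r sinθ, d + r cosθ).
Differentiating tanφ: φ̇ = rω(d cosθ + r)/(d² + r² + 2dr cosθ).
d² + r² + 2dr cosθ = |CA|² = 0.0513981 m²;  d cosθ + r = +0.14268 m.
|ω_lever| = |0.1078·17.11·+0.14268| / 0.0513981 = 5.1203 rad/s.

5.12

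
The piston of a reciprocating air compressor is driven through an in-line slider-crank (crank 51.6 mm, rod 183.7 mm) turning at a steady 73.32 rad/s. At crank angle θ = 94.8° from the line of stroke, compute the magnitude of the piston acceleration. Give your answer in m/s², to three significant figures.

103

ω = 73.32 rad/s
x(θ) = r cosθ + √(L² − r² sin²θ); with ω constant, a = ω²·d²x/dθ².
d²x/dθ² = −r cosθ − r²(cos2θ)/√u − r⁴ sin²2θ/(4u^{3/2}),  u = L² − r² sin²θ = 0.0311018 m².
Substituting r = 0.0516 m, L = 0.1837 m, θ = 94.8°: d²x/dθ² = +0.019195 m.
a = ω²·d²x/dθ² = (73.32)²·(+0.019195) = +103.19 m/s²;  |a| = 103.19 m/s².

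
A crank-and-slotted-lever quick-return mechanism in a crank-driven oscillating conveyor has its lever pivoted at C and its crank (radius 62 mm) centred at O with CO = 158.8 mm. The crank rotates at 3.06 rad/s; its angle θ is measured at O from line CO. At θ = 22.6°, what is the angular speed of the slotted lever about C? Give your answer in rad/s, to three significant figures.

ω = 3.06 rad/s
Crank pin A relative to C: A = (d + r cosθ, r sinθ); lever angle φ = atan2(r sinθ, d + r cosθ).
Differentiating tanφ: φ̇ = rω(d cosθ + r)/(d² + r² + 2dr cosθ).
d² + r² + 2dr cosθ = |CA|² = 0.0472406 m²;  d cosθ + r = +0.20861 m.
|ω_lever| = |0.062·3.06·+0.20861| / 0.0472406 = 0.83777 rad/s.

0.838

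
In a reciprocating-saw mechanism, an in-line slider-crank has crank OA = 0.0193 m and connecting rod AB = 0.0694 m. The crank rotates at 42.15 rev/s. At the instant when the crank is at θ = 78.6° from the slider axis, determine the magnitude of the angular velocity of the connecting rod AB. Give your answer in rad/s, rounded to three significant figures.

15.1

ω = 264.8 rad/s (converted from 42.15 rev/s).
The rod makes angle φ with the slider axis where L sinφ = r sinθ; differentiating, L cosφ·φ̇ = r ω cosθ.
L cosφ = √(L² − r² sin²θ) = 0.066771 m.
|ω_rod| = r ω |cosθ| / √(L² − r² sin²θ) = 0.0193·264.8·0.19766/0.066771 = 15.131 rad/s.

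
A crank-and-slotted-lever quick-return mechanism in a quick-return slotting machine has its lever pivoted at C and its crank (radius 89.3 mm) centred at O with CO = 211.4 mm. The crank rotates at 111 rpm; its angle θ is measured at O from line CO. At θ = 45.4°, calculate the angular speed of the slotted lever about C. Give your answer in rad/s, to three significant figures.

ω = 11.62 rad/s (from 111 rpm).
Crank pin A relative to C: A = (d + r cosθ, r sinθ); lever angle φ = atan2(r sinθ, d + r cosθ).
Differentiating tanφ: φ̇ = rω(d cosθ + r)/(d² + r² + 2dr cosθ).
d² + r² + 2dr cosθ = |CA|² = 0.079175 m²;  d cosθ + r = +0.23774 m.
|ω_lever| = |0.0893·11.62·+0.23774| / 0.079175 = 3.1168 rad/s.

3.12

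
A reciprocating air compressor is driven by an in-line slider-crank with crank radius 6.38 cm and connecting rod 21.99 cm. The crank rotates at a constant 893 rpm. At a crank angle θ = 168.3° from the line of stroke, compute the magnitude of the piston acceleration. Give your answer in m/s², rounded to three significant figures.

ω = 2π·893/60 = 93.51 rad/s
x(θ) = r cosθ + √(L² − r² sin²θ); with ω constant, a = ω²·d²x/dθ².
d²x/dθ² = −r cosθ − r²(cos2θ)/√u − r⁴ sin²2θ/(4u^{3/2}),  u = L² − r² sin²θ = 0.0481886 m².
Substituting r = 0.0638 m, L = 0.2199 m, θ = 168.3°: d²x/dθ² = +0.045395 m.
a = ω²·d²x/dθ² = (93.51)²·(+0.045395) = +396.98 m/s²;  |a| = 396.98 m/s².

397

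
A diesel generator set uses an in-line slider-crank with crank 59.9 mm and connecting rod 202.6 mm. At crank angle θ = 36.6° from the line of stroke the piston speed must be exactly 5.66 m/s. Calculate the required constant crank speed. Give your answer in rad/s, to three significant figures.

128

For an in-line slider-crank, |v_piston| = rω|sinθ|·[1 + r cosθ/√(L² − r² sin²θ)].
With r = 0.0599 m, L = 0.2026 m, θ = 36.6°: the bracketed kinematic factor |dx/dθ| = 0.044326 m.
ω = v/|dx/dθ| = 5.66/0.044326 = 127.69 rad/s.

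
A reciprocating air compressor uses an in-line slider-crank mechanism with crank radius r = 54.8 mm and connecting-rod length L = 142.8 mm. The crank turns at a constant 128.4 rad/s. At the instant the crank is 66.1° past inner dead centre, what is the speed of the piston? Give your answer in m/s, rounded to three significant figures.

ω = 128.4 rad/s
For an in-line slider-crank, x = r cosθ + √(L² − r² sin²θ), so v = −rω sinθ·[1 + r cosθ/√(L² − r² sin²θ)].
With r = 0.0548 m, L = 0.1428 m, θ = 66.1°: √(L² − r² sin²θ) = 0.13372 m.
v = −0.0548·128.4·0.91425·[1 + 0.0548·0.40514/0.13372] = -7.501 m/s.
|v| = 7.501 m/s.

7.50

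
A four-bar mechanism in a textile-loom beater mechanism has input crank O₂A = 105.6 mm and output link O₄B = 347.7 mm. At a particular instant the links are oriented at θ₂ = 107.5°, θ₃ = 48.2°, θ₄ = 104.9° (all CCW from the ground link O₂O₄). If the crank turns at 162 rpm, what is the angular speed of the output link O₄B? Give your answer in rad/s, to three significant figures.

5.30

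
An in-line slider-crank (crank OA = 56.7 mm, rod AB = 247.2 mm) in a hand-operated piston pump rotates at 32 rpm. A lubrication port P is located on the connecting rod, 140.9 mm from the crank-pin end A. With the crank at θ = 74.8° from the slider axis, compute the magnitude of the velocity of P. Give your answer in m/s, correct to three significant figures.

0.191

ω = 3.351 rad/s.  Crank-pin speed |V_A| = rω = 0.19 m/s, perpendicular to OA.
Rod angle: sinφ = −(r/L) sinθ ⇒ φ = -12.788°; ω_rod = −rω cosθ/√(L²−r²sin²θ) = -0.20665 rad/s.
V_P = V_A + ω_rod × AP, with AP = 0.1409 m along the rod.
Components: V_Px = −rω sinθ − a·ω_rod·sinφ = -0.1898 m/s;  V_Py = rω cosθ + a·ω_rod·cosφ = +0.021422 m/s.
|V_P| = √(V_Px² + V_Py²) = 0.19101 m/s.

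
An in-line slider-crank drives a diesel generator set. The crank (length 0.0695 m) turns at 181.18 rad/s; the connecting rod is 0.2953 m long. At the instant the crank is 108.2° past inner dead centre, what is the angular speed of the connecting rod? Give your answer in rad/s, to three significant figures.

13.7

ω = 181.2 rad/s
The rod makes angle φ with the slider axis where L sinφ = r sinθ; differentiating, L cosφ·φ̇ = r ω cosθ.
L cosφ = √(L² − r² sin²θ) = 0.28782 m.
|ω_rod| = r ω |cosθ| / √(L² − r² sin²θ) = 0.0695·181.2·0.31233/0.28782 = 13.664 rad/s.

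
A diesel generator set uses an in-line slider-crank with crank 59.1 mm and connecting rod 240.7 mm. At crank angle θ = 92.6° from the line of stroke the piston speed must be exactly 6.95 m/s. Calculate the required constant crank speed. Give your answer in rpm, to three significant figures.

1140

For an in-line slider-crank, |v_piston| = rω|sinθ|·[1 + r cosθ/√(L² − r² sin²θ)].
With r = 0.0591 m, L = 0.2407 m, θ = 92.6°: the bracketed kinematic factor |dx/dθ| = 0.058361 m.
ω = v/|dx/dθ| = 6.95/0.058361 = 119.09 rad/s.
N = 60ω/(2π) = 1137.2 rpm.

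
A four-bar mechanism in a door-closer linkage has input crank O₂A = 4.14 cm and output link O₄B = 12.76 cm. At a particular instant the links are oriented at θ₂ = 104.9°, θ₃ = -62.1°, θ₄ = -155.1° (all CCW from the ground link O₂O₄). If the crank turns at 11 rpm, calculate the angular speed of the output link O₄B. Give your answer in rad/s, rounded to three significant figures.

ω₂ = 1.152 rad/s (from 11 rpm).
Differentiating the loop-closure r₂e^{iθ₂}+r₃e^{iθ₃}=r₁+r₄e^{iθ₄} gives r₂ω₂e^{iθ₂}+r₃ω₃e^{iθ₃}=r₄ω₄e^{iθ₄}.
Eliminating the other unknown: ω₄ = r₂ω₂ sin(θ₂−θ₃) / [r₄ sin(θ₄−θ₃)].
Numerator sine = +0.22495; denominator sine = -0.99863.
Result = 0.0414·1.152·(+0.22495) / (0.1276·(-0.99863)) = -0.084189 rad/s; magnitude 0.084189 rad/s.

0.0842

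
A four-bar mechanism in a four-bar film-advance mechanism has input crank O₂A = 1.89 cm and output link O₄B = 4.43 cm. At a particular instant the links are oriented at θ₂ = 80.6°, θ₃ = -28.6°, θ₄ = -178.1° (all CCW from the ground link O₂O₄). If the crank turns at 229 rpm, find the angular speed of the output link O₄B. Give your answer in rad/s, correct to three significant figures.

ω₂ = 23.98 rad/s (from 229 rpm).
Differentiating the loop-closure r₂e^{iθ₂}+r₃e^{iθ₃}=r₁+r₄e^{iθ₄} gives r₂ω₂e^{iθ₂}+r₃ω₃e^{iθ₃}=r₄ω₄e^{iθ₄}.
Eliminating the other unknown: ω₄ = r₂ω₂ sin(θ₂−θ₃) / [r₄ sin(θ₄−θ₃)].
Numerator sine = +0.94438; denominator sine = -0.50754.
Result = 0.0189·23.98·(+0.94438) / (0.0443·(-0.50754)) = -19.037 rad/s; magnitude 19.037 rad/s.

19.0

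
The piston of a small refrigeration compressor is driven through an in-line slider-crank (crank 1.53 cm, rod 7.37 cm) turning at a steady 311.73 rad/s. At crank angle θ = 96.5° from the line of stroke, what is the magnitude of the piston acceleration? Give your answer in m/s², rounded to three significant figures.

475

ω = 311.7 rad/s
x(θ) = r cosθ + √(L² − r² sin²θ); with ω constant, a = ω²·d²x/dθ².
d²x/dθ² = −r cosθ − r²(cos2θ)/√u − r⁴ sin²2θ/(4u^{3/2}),  u = L² − r² sin²θ = 0.0052006 m².
Substituting r = 0.0153 m, L = 0.0737 m, θ = 96.5°: d²x/dθ² = +0.004893 m.
a = ω²·d²x/dθ² = (311.7)²·(+0.004893) = +475.48 m/s²;  |a| = 475.48 m/s².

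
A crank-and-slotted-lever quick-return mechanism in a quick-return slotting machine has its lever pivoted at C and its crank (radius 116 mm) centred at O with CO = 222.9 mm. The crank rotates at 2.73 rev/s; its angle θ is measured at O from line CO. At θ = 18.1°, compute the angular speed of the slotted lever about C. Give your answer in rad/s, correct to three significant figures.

ω = 17.15 rad/s (from 2.73 rev/s).
Crank pin A relative to C: A = (d + r cosθ, r sinθ); lever angle φ = atan2(r sinθ, d + r cosθ).
Differentiating tanφ: φ̇ = rω(d cosθ + r)/(d² + r² + 2dr cosθ).
d² + r² + 2dr cosθ = |CA|² = 0.112294 m²;  d cosθ + r = +0.32787 m.
|ω_lever| = |0.116·17.15·+0.32787| / 0.112294 = 5.8096 rad/s.

5.81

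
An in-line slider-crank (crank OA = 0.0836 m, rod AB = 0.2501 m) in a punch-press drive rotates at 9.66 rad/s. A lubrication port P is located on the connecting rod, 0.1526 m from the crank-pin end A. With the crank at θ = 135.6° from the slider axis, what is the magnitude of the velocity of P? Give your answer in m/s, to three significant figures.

ω = 9.66 rad/s.  Crank-pin speed |V_A| = rω = 0.80758 m/s, perpendicular to OA.
Rod angle: sinφ = −(r/L) sinθ ⇒ φ = -13.525°; ω_rod = −rω cosθ/√(L²−r²sin²θ) = +2.3728 rad/s.
V_P = V_A + ω_rod × AP, with AP = 0.1526 m along the rod.
Components: V_Px = −rω sinθ − a·ω_rod·sinφ = -0.48035 m/s;  V_Py = rω cosθ + a·ω_rod·cosφ = -0.22494 m/s.
|V_P| = √(V_Px² + V_Py²) = 0.5304 m/s.

0.530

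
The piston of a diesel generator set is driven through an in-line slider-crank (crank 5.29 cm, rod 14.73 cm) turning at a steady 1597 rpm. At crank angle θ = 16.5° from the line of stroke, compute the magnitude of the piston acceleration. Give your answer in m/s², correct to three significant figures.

ω = 2π·1597/60 = 167.2 rad/s
x(θ) = r cosθ + √(L² − r² sin²θ); with ω constant, a = ω²·d²x/dθ².
d²x/dθ² = −r cosθ − r²(cos2θ)/√u − r⁴ sin²2θ/(4u^{3/2}),  u = L² − r² sin²θ = 0.0214716 m².
Substituting r = 0.0529 m, L = 0.1473 m, θ = 16.5°: d²x/dθ² = -0.066923 m.
a = ω²·d²x/dθ² = (167.2)²·(-0.066923) = -1871.7 m/s²;  |a| = 1871.7 m/s².

1870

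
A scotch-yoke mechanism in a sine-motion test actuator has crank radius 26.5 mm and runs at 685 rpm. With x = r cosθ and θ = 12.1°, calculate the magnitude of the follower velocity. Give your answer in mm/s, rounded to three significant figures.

ω = 71.73 rad/s (from 685 rpm).
x = r cosθ ⇒ ẋ = −rω sinθ.
|v| = rω|sinθ| = 0.0265·71.73·|sin 12.1°| = 0.39847 m/s = 398.47 mm/s.

398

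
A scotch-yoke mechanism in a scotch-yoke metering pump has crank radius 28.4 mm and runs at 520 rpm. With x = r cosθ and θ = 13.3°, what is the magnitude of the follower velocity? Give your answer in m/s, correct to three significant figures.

0.356

ω = 54.45 rad/s (from 520 rpm).
x = r cosθ ⇒ ẋ = −rω sinθ.
|v| = rω|sinθ| = 0.0284·54.45·|sin 13.3°| = 0.35577 m/s.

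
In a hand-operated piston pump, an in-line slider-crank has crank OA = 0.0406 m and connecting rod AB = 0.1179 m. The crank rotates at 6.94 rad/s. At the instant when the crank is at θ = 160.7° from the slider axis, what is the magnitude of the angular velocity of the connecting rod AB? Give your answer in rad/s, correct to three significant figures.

2.27

ω = 6.94 rad/s
The rod makes angle φ with the slider axis where L sinφ = r sinθ; differentiating, L cosφ·φ̇ = r ω cosθ.
L cosφ = √(L² − r² sin²θ) = 0.11713 m.
|ω_rod| = r ω |cosθ| / √(L² − r² sin²θ) = 0.0406·6.94·0.94380/0.11713 = 2.2703 rad/s.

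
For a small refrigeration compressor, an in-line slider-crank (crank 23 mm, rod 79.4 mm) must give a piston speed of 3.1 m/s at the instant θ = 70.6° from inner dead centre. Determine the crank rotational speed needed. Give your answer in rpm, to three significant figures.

1240

For an in-line slider-crank, |v_piston| = rω|sinθ|·[1 + r cosθ/√(L² − r² sin²θ)].
With r = 0.023 m, L = 0.0794 m, θ = 70.6°: the bracketed kinematic factor |dx/dθ| = 0.023864 m.
ω = v/|dx/dθ| = 3.1/0.023864 = 129.9 rad/s.
N = 60ω/(2π) = 1240.5 rpm.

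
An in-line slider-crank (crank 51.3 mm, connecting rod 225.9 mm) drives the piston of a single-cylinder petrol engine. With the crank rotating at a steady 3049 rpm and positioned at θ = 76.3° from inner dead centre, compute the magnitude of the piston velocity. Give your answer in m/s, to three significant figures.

ω = 2π·3049/60 = 319.3 rad/s
For an in-line slider-crank, x = r cosθ + √(L² − r² sin²θ), so v = −rω sinθ·[1 + r cosθ/√(L² − r² sin²θ)].
With r = 0.0513 m, L = 0.2259 m, θ = 76.3°: √(L² − r² sin²θ) = 0.22033 m.
v = −0.0513·319.3·0.97155·[1 + 0.0513·0.23684/0.22033] = -16.791 m/s.
|v| = 16.791 m/s.

16.8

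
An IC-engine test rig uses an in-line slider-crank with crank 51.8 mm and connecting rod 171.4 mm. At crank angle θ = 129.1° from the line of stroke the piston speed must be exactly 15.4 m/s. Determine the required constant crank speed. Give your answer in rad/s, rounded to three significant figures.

For an in-line slider-crank, |v_piston| = rω|sinθ|·[1 + r cosθ/√(L² − r² sin²θ)].
With r = 0.0518 m, L = 0.1714 m, θ = 129.1°: the bracketed kinematic factor |dx/dθ| = 0.032317 m.
ω = v/|dx/dθ| = 15.4/0.032317 = 476.52 rad/s.

477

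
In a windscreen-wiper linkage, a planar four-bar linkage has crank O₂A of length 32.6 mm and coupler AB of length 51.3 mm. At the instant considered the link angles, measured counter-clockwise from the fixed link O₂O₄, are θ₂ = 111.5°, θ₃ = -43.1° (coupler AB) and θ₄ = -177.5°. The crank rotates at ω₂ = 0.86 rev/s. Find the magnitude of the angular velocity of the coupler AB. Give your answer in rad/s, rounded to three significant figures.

4.54

ω₂ = 5.404 rad/s (from 0.86 rev/s).
Differentiating the loop-closure r₂e^{iθ₂}+r₃e^{iθ₃}=r₁+r₄e^{iθ₄} gives r₂ω₂e^{iθ₂}+r₃ω₃e^{iθ₃}=r₄ω₄e^{iθ₄}.
Eliminating the other unknown: ω₃ = r₂ω₂ sin(θ₄−θ₂) / [r₃ sin(θ₃−θ₄)].
Numerator sine = +0.94552; denominator sine = +0.71447.
Result = 0.0326·5.404·(+0.94552) / (0.0513·(+0.71447)) = +4.5443 rad/s; magnitude 4.5443 rad/s.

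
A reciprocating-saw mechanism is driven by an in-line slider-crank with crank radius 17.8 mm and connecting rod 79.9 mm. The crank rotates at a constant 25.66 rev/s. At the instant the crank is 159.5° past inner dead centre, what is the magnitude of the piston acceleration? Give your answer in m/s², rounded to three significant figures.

ω = 2π·25.7 = 161.2 rad/s
x(θ) = r cosθ + √(L² − r² sin²θ); with ω constant, a = ω²·d²x/dθ².
d²x/dθ² = −r cosθ − r²(cos2θ)/√u − r⁴ sin²2θ/(4u^{3/2}),  u = L² − r² sin²θ = 0.00634515 m².
Substituting r = 0.0178 m, L = 0.0799 m, θ = 159.5°: d²x/dθ² = +0.013649 m.
a = ω²·d²x/dθ² = (161.2)²·(+0.013649) = +354.8 m/s²;  |a| = 354.8 m/s².

355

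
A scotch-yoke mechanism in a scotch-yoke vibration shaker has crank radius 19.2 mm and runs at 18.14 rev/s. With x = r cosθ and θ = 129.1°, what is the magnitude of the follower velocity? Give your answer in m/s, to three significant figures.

1.70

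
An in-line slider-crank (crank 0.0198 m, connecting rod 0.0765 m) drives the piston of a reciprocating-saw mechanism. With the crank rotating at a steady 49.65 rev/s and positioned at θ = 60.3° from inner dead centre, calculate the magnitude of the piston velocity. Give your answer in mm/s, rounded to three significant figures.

ω = 2π·49.6 = 312 rad/s
For an in-line slider-crank, x = r cosθ + √(L² − r² sin²θ), so v = −rω sinθ·[1 + r cosθ/√(L² − r² sin²θ)].
With r = 0.0198 m, L = 0.0765 m, θ = 60.3°: √(L² − r² sin²θ) = 0.074542 m.
v = −0.0198·312·0.86863·[1 + 0.0198·0.49546/0.074542] = -6.0715 m/s.
|v| = 6.0715 m/s = 6071.5 mm/s.

6070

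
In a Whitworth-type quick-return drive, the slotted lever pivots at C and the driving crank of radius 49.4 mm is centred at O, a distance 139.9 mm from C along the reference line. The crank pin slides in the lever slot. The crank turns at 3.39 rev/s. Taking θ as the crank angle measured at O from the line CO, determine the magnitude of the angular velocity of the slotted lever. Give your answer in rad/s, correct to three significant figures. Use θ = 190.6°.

ω = 21.3 rad/s (from 3.39 rev/s).
Crank pin A relative to C: A = (d + r cosθ, r sinθ); lever angle φ = atan2(r sinθ, d + r cosθ).
Differentiating tanφ: φ̇ = rω(d cosθ + r)/(d² + r² + 2dr cosθ).
d² + r² + 2dr cosθ = |CA|² = 0.00842612 m²;  d cosθ + r = -0.088113 m.
|ω_lever| = |0.0494·21.3·-0.088113| / 0.00842612 = 11.003 rad/s.

11.0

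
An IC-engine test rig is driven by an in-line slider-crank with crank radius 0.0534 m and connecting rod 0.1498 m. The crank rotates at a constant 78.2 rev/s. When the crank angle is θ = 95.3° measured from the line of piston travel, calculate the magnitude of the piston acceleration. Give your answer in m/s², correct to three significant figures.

6020

ω = 2π·78.2 = 491.3 rad/s
x(θ) = r cosθ + √(L² − r² sin²θ); with ω constant, a = ω²·d²x/dθ².
d²x/dθ² = −r cosθ − r²(cos2θ)/√u − r⁴ sin²2θ/(4u^{3/2}),  u = L² − r² sin²θ = 0.0196128 m².
Substituting r = 0.0534 m, L = 0.1498 m, θ = 95.3°: d²x/dθ² = +0.024922 m.
a = ω²·d²x/dθ² = (491.3)²·(+0.024922) = +6016.6 m/s²;  |a| = 6016.6 m/s².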